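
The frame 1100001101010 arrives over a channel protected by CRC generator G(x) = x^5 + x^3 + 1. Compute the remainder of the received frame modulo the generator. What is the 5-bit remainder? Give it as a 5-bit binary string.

Modulo-2 division of 1100001101010 by 101001:
  pos 0: 110000 XOR 101001 = 011001
  pos 1: 110011 XOR 101001 = 011010
  pos 2: 110101 XOR 101001 = 011100
  pos 3: 111000 XOR 101001 = 010001
  pos 4: 100011 XOR 101001 = 001010
  pos 6: 101001 XOR 101001 = 000000
Remainder = 00000 (zero — the frame passes the CRC check).

00000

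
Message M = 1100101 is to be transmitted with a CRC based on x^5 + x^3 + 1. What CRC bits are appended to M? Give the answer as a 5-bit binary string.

Append 5 zeros: 110010100000. Divide by 101001 (XOR where the leading bit is 1):
  pos 0: 110010 XOR 101001 = 011011
  pos 1: 110111 XOR 101001 = 011110
  pos 2: 111100 XOR 101001 = 010101
  pos 3: 101010 XOR 101001 = 000011
Remainder (last 5 bits) = 11000. This is the CRC / FCS.

11000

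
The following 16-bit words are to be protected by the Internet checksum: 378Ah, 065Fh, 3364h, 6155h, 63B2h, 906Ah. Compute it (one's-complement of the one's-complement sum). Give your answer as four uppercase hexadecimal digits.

One's-complement addition (fold any carry out of bit 15 back into bit 0):
  0x378A + 0x065F = 0x03DE9
  0x3DE9 + 0x3364 = 0x0714D
  0x714D + 0x6155 = 0x0D2A2
  0xD2A2 + 0x63B2 = 0x13654 → wrap carry → 0x3655
  0x3655 + 0x906A = 0x0C6BF
One's-complement sum = 0xC6BF.
Checksum = ~0xC6BF & 0xFFFF = 0x3940.

3940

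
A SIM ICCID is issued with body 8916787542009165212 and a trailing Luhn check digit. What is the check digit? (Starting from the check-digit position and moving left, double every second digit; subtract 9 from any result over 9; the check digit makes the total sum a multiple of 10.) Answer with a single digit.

6

Partial digits right→left: 2 1 2 5 6 1 9 0 0 2 4 5 7 8 7 6 1 9 8
Double every second digit counting from the check-digit position (so the 1st, 3rd, 5th, ... of the partial from the right).
  doubled (with −9 where >9): 4 4 3 9 0 8 5 5 2 7 → sum 47
  kept as-is: 1 5 1 0 2 5 8 6 9 → sum 37
Total = 47 + 37 = 84.
Check digit = (10 − (84 mod 10)) mod 10 = 6.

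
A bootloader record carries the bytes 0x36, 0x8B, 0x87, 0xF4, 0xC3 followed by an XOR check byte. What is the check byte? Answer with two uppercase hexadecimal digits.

XOR the bytes together:
  start with 0x36
  0x36 ⊕ 0x8B = 0xBD
  0xBD ⊕ 0x87 = 0x3A
  0x3A ⊕ 0xF4 = 0xCE
  0xCE ⊕ 0xC3 = 0x0D

0D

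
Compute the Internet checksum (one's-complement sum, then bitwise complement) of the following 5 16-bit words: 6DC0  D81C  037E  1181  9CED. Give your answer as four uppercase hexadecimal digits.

0836

One's-complement addition (fold any carry out of bit 15 back into bit 0):
  0x6DC0 + 0xD81C = 0x145DC → wrap carry → 0x45DD
  0x45DD + 0x037E = 0x0495B
  0x495B + 0x1181 = 0x05ADC
  0x5ADC + 0x9CED = 0x0F7C9
One's-complement sum = 0xF7C9.
Checksum = ~0xF7C9 & 0xFFFF = 0x0836.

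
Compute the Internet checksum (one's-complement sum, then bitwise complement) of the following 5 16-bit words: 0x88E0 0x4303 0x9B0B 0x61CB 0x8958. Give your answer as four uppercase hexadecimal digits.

ADEC

One's-complement addition (fold any carry out of bit 15 back into bit 0):
  0x88E0 + 0x4303 = 0x0CBE3
  0xCBE3 + 0x9B0B = 0x166EE → wrap carry → 0x66EF
  0x66EF + 0x61CB = 0x0C8BA
  0xC8BA + 0x8958 = 0x15212 → wrap carry → 0x5213
One's-complement sum = 0x5213.
Checksum = ~0x5213 & 0xFFFF = 0xADEC.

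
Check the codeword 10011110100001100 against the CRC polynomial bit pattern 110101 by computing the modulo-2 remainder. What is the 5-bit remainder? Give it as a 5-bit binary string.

Modulo-2 division of 10011110100001100 by 110101:
  pos 0: 100111 XOR 110101 = 010010
  pos 1: 100101 XOR 110101 = 010000
  pos 2: 100000 XOR 110101 = 010101
  pos 3: 101011 XOR 110101 = 011110
  pos 4: 111100 XOR 110101 = 001001
  pos 6: 100100 XOR 110101 = 010001
  pos 7: 100010 XOR 110101 = 010111
  pos 8: 101111 XOR 110101 = 011010
  pos 9: 110101 XOR 110101 = 000000
Remainder = 00000 (zero — the frame passes the CRC check).

00000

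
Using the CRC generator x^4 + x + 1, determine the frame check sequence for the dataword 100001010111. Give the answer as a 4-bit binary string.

1010

Append 4 zeros: 1000010101110000. Divide by 10011 (XOR where the leading bit is 1):
  pos 0: 10000 XOR 10011 = 00011
  pos 3: 11101 XOR 10011 = 01110
  pos 4: 11100 XOR 10011 = 01111
  pos 5: 11111 XOR 10011 = 01100
  pos 6: 11001 XOR 10011 = 01010
  pos 7: 10101 XOR 10011 = 00110
  pos 9: 11000 XOR 10011 = 01011
  pos 10: 10110 XOR 10011 = 00101
Remainder (last 4 bits) = 1010. This is the CRC / FCS.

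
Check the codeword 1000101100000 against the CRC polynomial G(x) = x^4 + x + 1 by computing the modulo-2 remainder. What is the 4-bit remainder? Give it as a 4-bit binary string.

0000

Modulo-2 division of 1000101100000 by 10011:
  pos 0: 10001 XOR 10011 = 00010
  pos 3: 10011 XOR 10011 = 00000
Remainder = 0000 (zero — the frame passes the CRC check).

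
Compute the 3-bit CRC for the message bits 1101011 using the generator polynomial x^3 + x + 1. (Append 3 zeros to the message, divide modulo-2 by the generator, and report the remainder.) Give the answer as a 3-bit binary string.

Append 3 zeros: 1101011000. Divide by 1011 (XOR where the leading bit is 1):
  pos 0: 1101 XOR 1011 = 0110
  pos 1: 1100 XOR 1011 = 0111
  pos 2: 1111 XOR 1011 = 0100
  pos 3: 1001 XOR 1011 = 0010
  pos 5: 1000 XOR 1011 = 0011
Remainder (last 3 bits) = 110. This is the CRC / FCS.

110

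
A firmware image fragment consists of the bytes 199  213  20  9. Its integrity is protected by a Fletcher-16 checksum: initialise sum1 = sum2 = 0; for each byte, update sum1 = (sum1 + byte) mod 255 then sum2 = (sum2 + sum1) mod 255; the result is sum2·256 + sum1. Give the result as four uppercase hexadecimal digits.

Running sums (mod 255):
  after byte 0 (199): sum1=199, sum2=199
  after byte 1 (213): sum1=157, sum2=101
  after byte 2 (20): sum1=177, sum2=23
  after byte 3 (9): sum1=186, sum2=209
Checksum = sum2·256 + sum1 = 209·256 + 186 = 53690 = 0xD1BA.

D1BA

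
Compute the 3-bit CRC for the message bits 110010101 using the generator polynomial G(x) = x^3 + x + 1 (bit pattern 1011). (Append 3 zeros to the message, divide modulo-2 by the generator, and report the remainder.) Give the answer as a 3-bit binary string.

000

Append 3 zeros: 110010101000. Divide by 1011 (XOR where the leading bit is 1):
  pos 0: 1100 XOR 1011 = 0111
  pos 1: 1111 XOR 1011 = 0100
  pos 2: 1000 XOR 1011 = 0011
  pos 4: 1110 XOR 1011 = 0101
  pos 5: 1011 XOR 1011 = 0000
Remainder (last 3 bits) = 000. This is the CRC / FCS.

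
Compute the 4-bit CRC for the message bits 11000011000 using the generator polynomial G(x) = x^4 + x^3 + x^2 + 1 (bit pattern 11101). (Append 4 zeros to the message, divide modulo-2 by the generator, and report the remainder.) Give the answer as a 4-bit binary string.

Append 4 zeros: 110000110000000. Divide by 11101 (XOR where the leading bit is 1):
  pos 0: 11000 XOR 11101 = 00101
  pos 2: 10101 XOR 11101 = 01000
  pos 3: 10001 XOR 11101 = 01100
  pos 4: 11000 XOR 11101 = 00101
  pos 6: 10100 XOR 11101 = 01001
  pos 7: 10010 XOR 11101 = 01111
  pos 8: 11110 XOR 11101 = 00011
Remainder (last 4 bits) = 1100. This is the CRC / FCS.

1100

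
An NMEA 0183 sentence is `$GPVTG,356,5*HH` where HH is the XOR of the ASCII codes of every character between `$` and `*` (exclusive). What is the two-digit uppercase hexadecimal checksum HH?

57

XOR the ASCII codes of the payload characters:
  'G' = 0x47 → acc = 0x47
  'P' = 0x50 → acc = 0x17
  'V' = 0x56 → acc = 0x41
  'T' = 0x54 → acc = 0x15
  'G' = 0x47 → acc = 0x52
  ',' = 0x2C → acc = 0x7E
  '3' = 0x33 → acc = 0x4D
  '5' = 0x35 → acc = 0x78
  '6' = 0x36 → acc = 0x4E
  ',' = 0x2C → acc = 0x62
  '5' = 0x35 → acc = 0x57
Checksum = 0x57.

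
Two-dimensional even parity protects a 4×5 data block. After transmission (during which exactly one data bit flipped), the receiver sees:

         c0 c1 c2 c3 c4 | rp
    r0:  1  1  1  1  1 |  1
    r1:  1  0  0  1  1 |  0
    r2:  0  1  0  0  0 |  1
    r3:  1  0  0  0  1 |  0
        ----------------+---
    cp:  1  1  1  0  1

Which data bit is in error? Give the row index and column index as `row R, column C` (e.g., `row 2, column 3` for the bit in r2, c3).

row 1, column 1

Recompute each row's even parity and compare to rp:
  r0: data parity 1, sent rp 1 → ok
  r1: data parity 1, sent rp 0 → mismatch
  r2: data parity 1, sent rp 1 → ok
  r3: data parity 0, sent rp 0 → ok
Recompute each column's even parity and compare to cp:
  c0: data parity 1, sent cp 1 → ok
  c1: data parity 0, sent cp 1 → mismatch
  c2: data parity 1, sent cp 1 → ok
  c3: data parity 0, sent cp 0 → ok
  c4: data parity 1, sent cp 1 → ok
Exactly one row (r1) and one column (c1) fail → the flipped bit is at their intersection.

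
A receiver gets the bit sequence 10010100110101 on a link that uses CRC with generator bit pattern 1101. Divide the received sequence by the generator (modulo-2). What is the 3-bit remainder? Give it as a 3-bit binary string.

000

Modulo-2 division of 10010100110101 by 1101:
  pos 0: 1001 XOR 1101 = 0100
  pos 1: 1000 XOR 1101 = 0101
  pos 2: 1011 XOR 1101 = 0110
  pos 3: 1100 XOR 1101 = 0001
  pos 6: 1011 XOR 1101 = 0110
  pos 7: 1100 XOR 1101 = 0001
  pos 10: 1101 XOR 1101 = 0000
Remainder = 000 (zero — the frame passes the CRC check).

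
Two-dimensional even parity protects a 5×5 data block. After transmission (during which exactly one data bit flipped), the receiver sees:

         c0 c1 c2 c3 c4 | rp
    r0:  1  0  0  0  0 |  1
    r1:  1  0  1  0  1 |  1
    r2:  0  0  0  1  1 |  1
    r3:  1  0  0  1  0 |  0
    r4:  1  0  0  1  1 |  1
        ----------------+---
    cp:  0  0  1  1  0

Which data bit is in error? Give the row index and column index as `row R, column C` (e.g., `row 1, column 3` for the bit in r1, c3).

Recompute each row's even parity and compare to rp:
  r0: data parity 1, sent rp 1 → ok
  r1: data parity 1, sent rp 1 → ok
  r2: data parity 0, sent rp 1 → mismatch
  r3: data parity 0, sent rp 0 → ok
  r4: data parity 1, sent rp 1 → ok
Recompute each column's even parity and compare to cp:
  c0: data parity 0, sent cp 0 → ok
  c1: data parity 0, sent cp 0 → ok
  c2: data parity 1, sent cp 1 → ok
  c3: data parity 1, sent cp 1 → ok
  c4: data parity 1, sent cp 0 → mismatch
Exactly one row (r2) and one column (c4) fail → the flipped bit is at their intersection.

row 2, column 4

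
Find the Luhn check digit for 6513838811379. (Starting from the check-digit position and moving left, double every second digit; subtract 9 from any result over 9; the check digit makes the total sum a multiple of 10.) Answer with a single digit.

Partial digits right→left: 9 7 3 1 1 8 8 3 8 3 1 5 6
Double every second digit counting from the check-digit position (so the 1st, 3rd, 5th, ... of the partial from the right).
  doubled (with −9 where >9): 9 6 2 7 7 2 3 → sum 36
  kept as-is: 7 1 8 3 3 5 → sum 27
Total = 36 + 27 = 63.
Check digit = (10 − (63 mod 10)) mod 10 = 7.

7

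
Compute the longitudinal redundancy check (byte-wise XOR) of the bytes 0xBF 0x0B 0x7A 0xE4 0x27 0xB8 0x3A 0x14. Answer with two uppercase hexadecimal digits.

9B

XOR the bytes together:
  start with 0xBF
  0xBF ⊕ 0x0B = 0xB4
  0xB4 ⊕ 0x7A = 0xCE
  0xCE ⊕ 0xE4 = 0x2A
  0x2A ⊕ 0x27 = 0x0D
  0x0D ⊕ 0xB8 = 0xB5
  0xB5 ⊕ 0x3A = 0x8F
  0x8F ⊕ 0x14 = 0x9B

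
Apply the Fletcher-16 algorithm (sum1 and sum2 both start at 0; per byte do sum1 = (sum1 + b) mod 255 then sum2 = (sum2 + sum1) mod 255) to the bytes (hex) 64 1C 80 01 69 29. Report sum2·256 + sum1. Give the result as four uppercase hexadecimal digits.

E794

Running sums (mod 255):
  after byte 0 (64): sum1=100, sum2=100
  after byte 1 (1C): sum1=128, sum2=228
  after byte 2 (80): sum1=1, sum2=229
  after byte 3 (01): sum1=2, sum2=231
  after byte 4 (69): sum1=107, sum2=83
  after byte 5 (29): sum1=148, sum2=231
Checksum = sum2·256 + sum1 = 231·256 + 148 = 59284 = 0xE794.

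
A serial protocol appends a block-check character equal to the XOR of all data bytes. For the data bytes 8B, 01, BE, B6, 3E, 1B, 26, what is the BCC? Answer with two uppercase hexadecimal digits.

81

XOR the bytes together:
  start with 0x8B
  0x8B ⊕ 0x01 = 0x8A
  0x8A ⊕ 0xBE = 0x34
  0x34 ⊕ 0xB6 = 0x82
  0x82 ⊕ 0x3E = 0xBC
  0xBC ⊕ 0x1B = 0xA7
  0xA7 ⊕ 0x26 = 0x81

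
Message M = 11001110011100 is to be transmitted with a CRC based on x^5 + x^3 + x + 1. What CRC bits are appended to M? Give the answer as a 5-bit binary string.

Append 5 zeros: 1100111001110000000. Divide by 101011 (XOR where the leading bit is 1):
  pos 0: 110011 XOR 101011 = 011000
  pos 1: 110001 XOR 101011 = 011010
  pos 2: 110100 XOR 101011 = 011111
  pos 3: 111110 XOR 101011 = 010101
  pos 4: 101011 XOR 101011 = 000000
  pos 10: 110000 XOR 101011 = 011011
  pos 11: 110110 XOR 101011 = 011101
  pos 12: 111010 XOR 101011 = 010001
  pos 13: 100010 XOR 101011 = 001001
Remainder (last 5 bits) = 01001. This is the CRC / FCS.

01001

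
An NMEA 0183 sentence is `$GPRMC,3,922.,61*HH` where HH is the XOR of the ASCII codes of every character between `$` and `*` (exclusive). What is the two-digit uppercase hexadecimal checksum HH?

44

XOR the ASCII codes of the payload characters:
  'G' = 0x47 → acc = 0x47
  'P' = 0x50 → acc = 0x17
  'R' = 0x52 → acc = 0x45
  'M' = 0x4D → acc = 0x08
  'C' = 0x43 → acc = 0x4B
  ',' = 0x2C → acc = 0x67
  '3' = 0x33 → acc = 0x54
  ',' = 0x2C → acc = 0x78
  '9' = 0x39 → acc = 0x41
  '2' = 0x32 → acc = 0x73
  '2' = 0x32 → acc = 0x41
  '.' = 0x2E → acc = 0x6F
  ',' = 0x2C → acc = 0x43
  '6' = 0x36 → acc = 0x75
  '1' = 0x31 → acc = 0x44
Checksum = 0x44.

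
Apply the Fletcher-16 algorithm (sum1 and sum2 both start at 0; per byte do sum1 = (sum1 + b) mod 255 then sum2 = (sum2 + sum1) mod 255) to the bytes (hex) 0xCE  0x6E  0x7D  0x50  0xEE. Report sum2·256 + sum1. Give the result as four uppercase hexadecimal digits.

CBF9

Running sums (mod 255):
  after byte 0 (0xCE): sum1=206, sum2=206
  after byte 1 (0x6E): sum1=61, sum2=12
  after byte 2 (0x7D): sum1=186, sum2=198
  after byte 3 (0x50): sum1=11, sum2=209
  after byte 4 (0xEE): sum1=249, sum2=203
Checksum = sum2·256 + sum1 = 203·256 + 249 = 52217 = 0xCBF9.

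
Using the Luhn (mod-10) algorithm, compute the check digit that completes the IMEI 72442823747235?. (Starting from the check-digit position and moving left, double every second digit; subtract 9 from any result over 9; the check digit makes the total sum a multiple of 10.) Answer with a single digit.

Partial digits right→left: 5 3 2 7 4 7 3 2 8 2 4 4 2 7
Double every second digit counting from the check-digit position (so the 1st, 3rd, 5th, ... of the partial from the right).
  doubled (with −9 where >9): 1 4 8 6 7 8 4 → sum 38
  kept as-is: 3 7 7 2 2 4 7 → sum 32
Total = 38 + 32 = 70.
Check digit = (10 − (70 mod 10)) mod 10 = 0.

0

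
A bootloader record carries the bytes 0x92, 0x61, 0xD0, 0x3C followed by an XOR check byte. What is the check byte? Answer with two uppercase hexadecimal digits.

XOR the bytes together:
  start with 0x92
  0x92 ⊕ 0x61 = 0xF3
  0xF3 ⊕ 0xD0 = 0x23
  0x23 ⊕ 0x3C = 0x1F

1F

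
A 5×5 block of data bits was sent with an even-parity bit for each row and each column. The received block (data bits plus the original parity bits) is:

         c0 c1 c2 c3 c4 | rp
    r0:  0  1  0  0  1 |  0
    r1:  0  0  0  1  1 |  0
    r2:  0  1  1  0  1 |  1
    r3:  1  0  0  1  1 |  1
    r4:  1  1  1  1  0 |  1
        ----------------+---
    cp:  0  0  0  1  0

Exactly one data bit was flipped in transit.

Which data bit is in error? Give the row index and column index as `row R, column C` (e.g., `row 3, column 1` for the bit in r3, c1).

Recompute each row's even parity and compare to rp:
  r0: data parity 0, sent rp 0 → ok
  r1: data parity 0, sent rp 0 → ok
  r2: data parity 1, sent rp 1 → ok
  r3: data parity 1, sent rp 1 → ok
  r4: data parity 0, sent rp 1 → mismatch
Recompute each column's even parity and compare to cp:
  c0: data parity 0, sent cp 0 → ok
  c1: data parity 1, sent cp 0 → mismatch
  c2: data parity 0, sent cp 0 → ok
  c3: data parity 1, sent cp 1 → ok
  c4: data parity 0, sent cp 0 → ok
Exactly one row (r4) and one column (c1) fail → the flipped bit is at their intersection.

row 4, column 1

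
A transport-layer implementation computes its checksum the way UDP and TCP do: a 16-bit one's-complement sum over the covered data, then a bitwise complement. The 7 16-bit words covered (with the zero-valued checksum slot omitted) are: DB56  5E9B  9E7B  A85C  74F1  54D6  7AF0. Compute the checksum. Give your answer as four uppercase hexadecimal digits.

3A7D

One's-complement addition (fold any carry out of bit 15 back into bit 0):
  0xDB56 + 0x5E9B = 0x139F1 → wrap carry → 0x39F2
  0x39F2 + 0x9E7B = 0x0D86D
  0xD86D + 0xA85C = 0x180C9 → wrap carry → 0x80CA
  0x80CA + 0x74F1 = 0x0F5BB
  0xF5BB + 0x54D6 = 0x14A91 → wrap carry → 0x4A92
  0x4A92 + 0x7AF0 = 0x0C582
One's-complement sum = 0xC582.
Checksum = ~0xC582 & 0xFFFF = 0x3A7D.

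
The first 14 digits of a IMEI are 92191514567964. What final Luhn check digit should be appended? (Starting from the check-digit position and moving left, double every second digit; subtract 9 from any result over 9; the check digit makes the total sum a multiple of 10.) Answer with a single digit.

Partial digits right→left: 4 6 9 7 6 5 4 1 5 1 9 1 2 9
Double every second digit counting from the check-digit position (so the 1st, 3rd, 5th, ... of the partial from the right).
  doubled (with −9 where >9): 8 9 3 8 1 9 4 → sum 42
  kept as-is: 6 7 5 1 1 1 9 → sum 30
Total = 42 + 30 = 72.
Check digit = (10 − (72 mod 10)) mod 10 = 8.

8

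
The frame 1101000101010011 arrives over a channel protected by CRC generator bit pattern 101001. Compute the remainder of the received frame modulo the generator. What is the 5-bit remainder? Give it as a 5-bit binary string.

Modulo-2 division of 1101000101010011 by 101001:
  pos 0: 110100 XOR 101001 = 011101
  pos 1: 111010 XOR 101001 = 010011
  pos 2: 100111 XOR 101001 = 001110
  pos 4: 111001 XOR 101001 = 010000
  pos 5: 100000 XOR 101001 = 001001
  pos 7: 100110 XOR 101001 = 001111
  pos 9: 111101 XOR 101001 = 010100
  pos 10: 101001 XOR 101001 = 000000
Remainder = 00000 (zero — the frame passes the CRC check).

00000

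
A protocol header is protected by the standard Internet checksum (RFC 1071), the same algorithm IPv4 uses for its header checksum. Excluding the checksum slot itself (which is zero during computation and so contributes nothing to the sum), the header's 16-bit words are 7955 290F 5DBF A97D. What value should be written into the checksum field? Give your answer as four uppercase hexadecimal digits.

565E

One's-complement addition (fold any carry out of bit 15 back into bit 0):
  0x7955 + 0x290F = 0x0A264
  0xA264 + 0x5DBF = 0x10023 → wrap carry → 0x0024
  0x0024 + 0xA97D = 0x0A9A1
One's-complement sum = 0xA9A1.
Checksum = ~0xA9A1 & 0xFFFF = 0x565E.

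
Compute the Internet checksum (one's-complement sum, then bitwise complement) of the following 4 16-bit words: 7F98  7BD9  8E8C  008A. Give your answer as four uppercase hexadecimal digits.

7577

One's-complement addition (fold any carry out of bit 15 back into bit 0):
  0x7F98 + 0x7BD9 = 0x0FB71
  0xFB71 + 0x8E8C = 0x189FD → wrap carry → 0x89FE
  0x89FE + 0x008A = 0x08A88
One's-complement sum = 0x8A88.
Checksum = ~0x8A88 & 0xFFFF = 0x7577.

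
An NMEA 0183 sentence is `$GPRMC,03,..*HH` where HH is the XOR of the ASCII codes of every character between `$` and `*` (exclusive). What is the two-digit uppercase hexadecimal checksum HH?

XOR the ASCII codes of the payload characters:
  'G' = 0x47 → acc = 0x47
  'P' = 0x50 → acc = 0x17
  'R' = 0x52 → acc = 0x45
  'M' = 0x4D → acc = 0x08
  'C' = 0x43 → acc = 0x4B
  ',' = 0x2C → acc = 0x67
  '0' = 0x30 → acc = 0x57
  '3' = 0x33 → acc = 0x64
  ',' = 0x2C → acc = 0x48
  '.' = 0x2E → acc = 0x66
  '.' = 0x2E → acc = 0x48
Checksum = 0x48.

48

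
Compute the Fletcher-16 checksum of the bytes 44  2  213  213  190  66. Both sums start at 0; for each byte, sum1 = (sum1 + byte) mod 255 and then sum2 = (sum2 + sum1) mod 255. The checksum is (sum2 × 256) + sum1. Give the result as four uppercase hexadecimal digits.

ABDA

Running sums (mod 255):
  after byte 0 (44): sum1=44, sum2=44
  after byte 1 (2): sum1=46, sum2=90
  after byte 2 (213): sum1=4, sum2=94
  after byte 3 (213): sum1=217, sum2=56
  after byte 4 (190): sum1=152, sum2=208
  after byte 5 (66): sum1=218, sum2=171
Checksum = sum2·256 + sum1 = 171·256 + 218 = 43994 = 0xABDA.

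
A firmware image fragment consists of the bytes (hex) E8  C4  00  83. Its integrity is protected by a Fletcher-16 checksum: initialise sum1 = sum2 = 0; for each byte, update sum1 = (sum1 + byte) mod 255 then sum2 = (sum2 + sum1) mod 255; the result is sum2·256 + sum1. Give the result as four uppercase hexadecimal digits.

Running sums (mod 255):
  after byte 0 (E8): sum1=232, sum2=232
  after byte 1 (C4): sum1=173, sum2=150
  after byte 2 (00): sum1=173, sum2=68
  after byte 3 (83): sum1=49, sum2=117
Checksum = sum2·256 + sum1 = 117·256 + 49 = 30001 = 0x7531.

7531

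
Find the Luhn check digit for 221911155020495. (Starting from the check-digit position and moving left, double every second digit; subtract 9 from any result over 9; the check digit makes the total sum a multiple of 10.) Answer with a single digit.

0

Partial digits right→left: 5 9 4 0 2 0 5 5 1 1 1 9 1 2 2
Double every second digit counting from the check-digit position (so the 1st, 3rd, 5th, ... of the partial from the right).
  doubled (with −9 where >9): 1 8 4 1 2 2 2 4 → sum 24
  kept as-is: 9 0 0 5 1 9 2 → sum 26
Total = 24 + 26 = 50.
Check digit = (10 − (50 mod 10)) mod 10 = 0.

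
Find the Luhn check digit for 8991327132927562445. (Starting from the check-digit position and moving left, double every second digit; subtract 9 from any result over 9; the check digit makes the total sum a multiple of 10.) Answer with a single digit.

Partial digits right→left: 5 4 4 2 6 5 7 2 9 2 3 1 7 2 3 1 9 9 8
Double every second digit counting from the check-digit position (so the 1st, 3rd, 5th, ... of the partial from the right).
  doubled (with −9 where >9): 1 8 3 5 9 6 5 6 9 7 → sum 59
  kept as-is: 4 2 5 2 2 1 2 1 9 → sum 28
Total = 59 + 28 = 87.
Check digit = (10 − (87 mod 10)) mod 10 = 3.

3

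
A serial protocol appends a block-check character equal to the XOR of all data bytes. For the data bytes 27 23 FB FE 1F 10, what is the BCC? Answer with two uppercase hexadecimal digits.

XOR the bytes together:
  start with 0x27
  0x27 ⊕ 0x23 = 0x04
  0x04 ⊕ 0xFB = 0xFF
  0xFF ⊕ 0xFE = 0x01
  0x01 ⊕ 0x1F = 0x1E
  0x1E ⊕ 0x10 = 0x0E

0E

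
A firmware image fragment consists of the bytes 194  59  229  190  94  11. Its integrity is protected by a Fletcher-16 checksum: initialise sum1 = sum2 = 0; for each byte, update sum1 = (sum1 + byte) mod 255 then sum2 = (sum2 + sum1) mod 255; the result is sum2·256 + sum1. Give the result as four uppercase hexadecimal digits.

Running sums (mod 255):
  after byte 0 (194): sum1=194, sum2=194
  after byte 1 (59): sum1=253, sum2=192
  after byte 2 (229): sum1=227, sum2=164
  after byte 3 (190): sum1=162, sum2=71
  after byte 4 (94): sum1=1, sum2=72
  after byte 5 (11): sum1=12, sum2=84
Checksum = sum2·256 + sum1 = 84·256 + 12 = 21516 = 0x540C.

540C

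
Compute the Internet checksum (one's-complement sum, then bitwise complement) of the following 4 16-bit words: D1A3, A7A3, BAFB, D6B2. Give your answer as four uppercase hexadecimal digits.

One's-complement addition (fold any carry out of bit 15 back into bit 0):
  0xD1A3 + 0xA7A3 = 0x17946 → wrap carry → 0x7947
  0x7947 + 0xBAFB = 0x13442 → wrap carry → 0x3443
  0x3443 + 0xD6B2 = 0x10AF5 → wrap carry → 0x0AF6
One's-complement sum = 0x0AF6.
Checksum = ~0x0AF6 & 0xFFFF = 0xF509.

F509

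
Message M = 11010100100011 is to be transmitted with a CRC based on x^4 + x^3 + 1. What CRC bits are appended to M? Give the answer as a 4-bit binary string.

Append 4 zeros: 110101001000110000. Divide by 11001 (XOR where the leading bit is 1):
  pos 0: 11010 XOR 11001 = 00011
  pos 3: 11100 XOR 11001 = 00101
  pos 5: 10110 XOR 11001 = 01111
  pos 6: 11110 XOR 11001 = 00111
  pos 8: 11101 XOR 11001 = 00100
  pos 10: 10010 XOR 11001 = 01011
  pos 11: 10110 XOR 11001 = 01111
  pos 12: 11110 XOR 11001 = 00111
Remainder (last 4 bits) = 1110. This is the CRC / FCS.

1110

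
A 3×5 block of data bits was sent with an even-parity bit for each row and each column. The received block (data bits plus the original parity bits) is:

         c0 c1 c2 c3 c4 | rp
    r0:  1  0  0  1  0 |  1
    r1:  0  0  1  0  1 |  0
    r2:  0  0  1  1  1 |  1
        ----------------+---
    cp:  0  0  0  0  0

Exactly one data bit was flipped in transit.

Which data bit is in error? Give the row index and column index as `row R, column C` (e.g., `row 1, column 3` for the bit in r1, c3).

row 0, column 0

Recompute each row's even parity and compare to rp:
  r0: data parity 0, sent rp 1 → mismatch
  r1: data parity 0, sent rp 0 → ok
  r2: data parity 1, sent rp 1 → ok
Recompute each column's even parity and compare to cp:
  c0: data parity 1, sent cp 0 → mismatch
  c1: data parity 0, sent cp 0 → ok
  c2: data parity 0, sent cp 0 → ok
  c3: data parity 0, sent cp 0 → ok
  c4: data parity 0, sent cp 0 → ok
Exactly one row (r0) and one column (c0) fail → the flipped bit is at their intersection.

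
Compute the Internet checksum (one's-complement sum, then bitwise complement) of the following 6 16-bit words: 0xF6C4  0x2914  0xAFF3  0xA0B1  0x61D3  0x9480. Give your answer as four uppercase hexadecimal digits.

992D

One's-complement addition (fold any carry out of bit 15 back into bit 0):
  0xF6C4 + 0x2914 = 0x11FD8 → wrap carry → 0x1FD9
  0x1FD9 + 0xAFF3 = 0x0CFCC
  0xCFCC + 0xA0B1 = 0x1707D → wrap carry → 0x707E
  0x707E + 0x61D3 = 0x0D251
  0xD251 + 0x9480 = 0x166D1 → wrap carry → 0x66D2
One's-complement sum = 0x66D2.
Checksum = ~0x66D2 & 0xFFFF = 0x992D.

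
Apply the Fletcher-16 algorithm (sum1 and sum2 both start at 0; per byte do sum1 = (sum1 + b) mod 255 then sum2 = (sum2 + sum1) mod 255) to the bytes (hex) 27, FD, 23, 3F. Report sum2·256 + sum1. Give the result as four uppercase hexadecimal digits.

1C87

Running sums (mod 255):
  after byte 0 (27): sum1=39, sum2=39
  after byte 1 (FD): sum1=37, sum2=76
  after byte 2 (23): sum1=72, sum2=148
  after byte 3 (3F): sum1=135, sum2=28
Checksum = sum2·256 + sum1 = 28·256 + 135 = 7303 = 0x1C87.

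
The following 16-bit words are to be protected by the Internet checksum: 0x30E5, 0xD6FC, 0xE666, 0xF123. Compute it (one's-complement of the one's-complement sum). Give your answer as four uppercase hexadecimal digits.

One's-complement addition (fold any carry out of bit 15 back into bit 0):
  0x30E5 + 0xD6FC = 0x107E1 → wrap carry → 0x07E2
  0x07E2 + 0xE666 = 0x0EE48
  0xEE48 + 0xF123 = 0x1DF6B → wrap carry → 0xDF6C
One's-complement sum = 0xDF6C.
Checksum = ~0xDF6C & 0xFFFF = 0x2093.

2093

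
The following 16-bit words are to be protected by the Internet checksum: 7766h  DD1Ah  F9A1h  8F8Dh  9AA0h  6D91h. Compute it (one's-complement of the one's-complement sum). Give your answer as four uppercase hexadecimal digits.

1A1D

One's-complement addition (fold any carry out of bit 15 back into bit 0):
  0x7766 + 0xDD1A = 0x15480 → wrap carry → 0x5481
  0x5481 + 0xF9A1 = 0x14E22 → wrap carry → 0x4E23
  0x4E23 + 0x8F8D = 0x0DDB0
  0xDDB0 + 0x9AA0 = 0x17850 → wrap carry → 0x7851
  0x7851 + 0x6D91 = 0x0E5E2
One's-complement sum = 0xE5E2.
Checksum = ~0xE5E2 & 0xFFFF = 0x1A1D.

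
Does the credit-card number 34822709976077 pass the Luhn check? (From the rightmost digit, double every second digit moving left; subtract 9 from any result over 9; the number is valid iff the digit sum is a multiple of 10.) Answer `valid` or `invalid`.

valid

From the right, keep odd positions and double even positions (subtract 9 from any doubled value over 9):
  doubled (positions 2,4,...): 5 3 9 0 4 7 6 → sum 34
  kept (positions 1,3,...): 7 0 7 9 7 2 4 → sum 36
Total = 70.
70 mod 10 = 0, so the number is valid.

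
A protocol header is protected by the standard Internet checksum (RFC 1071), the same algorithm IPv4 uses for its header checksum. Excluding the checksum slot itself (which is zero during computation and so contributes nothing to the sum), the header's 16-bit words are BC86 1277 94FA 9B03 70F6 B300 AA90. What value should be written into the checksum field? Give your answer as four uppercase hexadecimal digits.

One's-complement addition (fold any carry out of bit 15 back into bit 0):
  0xBC86 + 0x1277 = 0x0CEFD
  0xCEFD + 0x94FA = 0x163F7 → wrap carry → 0x63F8
  0x63F8 + 0x9B03 = 0x0FEFB
  0xFEFB + 0x70F6 = 0x16FF1 → wrap carry → 0x6FF2
  0x6FF2 + 0xB300 = 0x122F2 → wrap carry → 0x22F3
  0x22F3 + 0xAA90 = 0x0CD83
One's-complement sum = 0xCD83.
Checksum = ~0xCD83 & 0xFFFF = 0x327C.

327C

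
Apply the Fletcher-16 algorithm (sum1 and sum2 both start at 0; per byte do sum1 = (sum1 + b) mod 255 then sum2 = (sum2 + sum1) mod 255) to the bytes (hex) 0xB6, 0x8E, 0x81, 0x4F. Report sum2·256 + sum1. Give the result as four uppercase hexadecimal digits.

D816

Running sums (mod 255):
  after byte 0 (0xB6): sum1=182, sum2=182
  after byte 1 (0x8E): sum1=69, sum2=251
  after byte 2 (0x81): sum1=198, sum2=194
  after byte 3 (0x4F): sum1=22, sum2=216
Checksum = sum2·256 + sum1 = 216·256 + 22 = 55318 = 0xD816.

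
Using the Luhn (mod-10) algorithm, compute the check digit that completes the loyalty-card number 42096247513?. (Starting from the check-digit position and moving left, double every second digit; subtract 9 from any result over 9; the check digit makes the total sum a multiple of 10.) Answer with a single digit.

Partial digits right→left: 3 1 5 7 4 2 6 9 0 2 4
Double every second digit counting from the check-digit position (so the 1st, 3rd, 5th, ... of the partial from the right).
  doubled (with −9 where >9): 6 1 8 3 0 8 → sum 26
  kept as-is: 1 7 2 9 2 → sum 21
Total = 26 + 21 = 47.
Check digit = (10 − (47 mod 10)) mod 10 = 3.

3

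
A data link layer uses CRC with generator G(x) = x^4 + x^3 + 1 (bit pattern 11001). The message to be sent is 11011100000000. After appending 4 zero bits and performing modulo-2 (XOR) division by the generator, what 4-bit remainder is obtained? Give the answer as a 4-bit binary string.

1111

Append 4 zeros: 110111000000000000. Divide by 11001 (XOR where the leading bit is 1):
  pos 0: 11011 XOR 11001 = 00010
  pos 3: 10100 XOR 11001 = 01101
  pos 4: 11010 XOR 11001 = 00011
  pos 7: 11000 XOR 11001 = 00001
  pos 11: 10000 XOR 11001 = 01001
  pos 12: 10010 XOR 11001 = 01011
  pos 13: 10110 XOR 11001 = 01111
Remainder (last 4 bits) = 1111. This is the CRC / FCS.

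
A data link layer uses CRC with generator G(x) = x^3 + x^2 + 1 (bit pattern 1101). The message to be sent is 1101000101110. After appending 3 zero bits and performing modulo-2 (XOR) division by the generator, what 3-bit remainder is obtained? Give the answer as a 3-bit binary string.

000

Append 3 zeros: 1101000101110000. Divide by 1101 (XOR where the leading bit is 1):
  pos 0: 1101 XOR 1101 = 0000
  pos 7: 1011 XOR 1101 = 0110
  pos 8: 1101 XOR 1101 = 0000
Remainder (last 3 bits) = 000. This is the CRC / FCS.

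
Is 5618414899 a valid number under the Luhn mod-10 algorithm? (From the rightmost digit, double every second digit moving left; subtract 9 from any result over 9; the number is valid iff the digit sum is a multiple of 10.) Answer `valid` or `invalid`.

valid

From the right, keep odd positions and double even positions (subtract 9 from any doubled value over 9):
  doubled (positions 2,4,...): 9 8 8 2 1 → sum 28
  kept (positions 1,3,...): 9 8 1 8 6 → sum 32
Total = 60.
60 mod 10 = 0, so the number is valid.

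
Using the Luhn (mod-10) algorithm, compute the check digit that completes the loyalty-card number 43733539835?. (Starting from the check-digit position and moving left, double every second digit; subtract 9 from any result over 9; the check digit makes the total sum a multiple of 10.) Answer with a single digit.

4

Partial digits right→left: 5 3 8 9 3 5 3 3 7 3 4
Double every second digit counting from the check-digit position (so the 1st, 3rd, 5th, ... of the partial from the right).
  doubled (with −9 where >9): 1 7 6 6 5 8 → sum 33
  kept as-is: 3 9 5 3 3 → sum 23
Total = 33 + 23 = 56.
Check digit = (10 − (56 mod 10)) mod 10 = 4.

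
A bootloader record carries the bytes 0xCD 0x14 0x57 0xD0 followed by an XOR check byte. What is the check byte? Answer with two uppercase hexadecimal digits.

5E

XOR the bytes together:
  start with 0xCD
  0xCD ⊕ 0x14 = 0xD9
  0xD9 ⊕ 0x57 = 0x8E
  0x8E ⊕ 0xD0 = 0x5E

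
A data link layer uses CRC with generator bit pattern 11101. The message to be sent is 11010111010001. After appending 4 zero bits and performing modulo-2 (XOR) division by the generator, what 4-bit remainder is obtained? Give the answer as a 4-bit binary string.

Append 4 zeros: 110101110100010000. Divide by 11101 (XOR where the leading bit is 1):
  pos 0: 11010 XOR 11101 = 00111
  pos 2: 11111 XOR 11101 = 00010
  pos 5: 10101 XOR 11101 = 01000
  pos 6: 10000 XOR 11101 = 01101
  pos 7: 11010 XOR 11101 = 00111
  pos 9: 11101 XOR 11101 = 00000
Remainder (last 4 bits) = 0000. This is the CRC / FCS.

0000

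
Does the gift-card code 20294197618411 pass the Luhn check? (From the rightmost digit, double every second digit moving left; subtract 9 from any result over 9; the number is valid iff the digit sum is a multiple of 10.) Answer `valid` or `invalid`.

valid

From the right, keep odd positions and double even positions (subtract 9 from any doubled value over 9):
  doubled (positions 2,4,...): 2 7 3 9 8 4 4 → sum 37
  kept (positions 1,3,...): 1 4 1 7 1 9 0 → sum 23
Total = 60.
60 mod 10 = 0, so the number is valid.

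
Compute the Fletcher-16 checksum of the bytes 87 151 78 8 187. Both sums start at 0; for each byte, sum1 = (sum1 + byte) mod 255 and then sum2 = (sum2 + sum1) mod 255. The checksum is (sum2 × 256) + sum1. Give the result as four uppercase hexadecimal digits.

C901

Running sums (mod 255):
  after byte 0 (87): sum1=87, sum2=87
  after byte 1 (151): sum1=238, sum2=70
  after byte 2 (78): sum1=61, sum2=131
  after byte 3 (8): sum1=69, sum2=200
  after byte 4 (187): sum1=1, sum2=201
Checksum = sum2·256 + sum1 = 201·256 + 1 = 51457 = 0xC901.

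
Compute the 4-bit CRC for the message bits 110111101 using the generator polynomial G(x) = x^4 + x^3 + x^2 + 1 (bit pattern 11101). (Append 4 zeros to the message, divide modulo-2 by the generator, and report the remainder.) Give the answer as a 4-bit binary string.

Append 4 zeros: 1101111010000. Divide by 11101 (XOR where the leading bit is 1):
  pos 0: 11011 XOR 11101 = 00110
  pos 2: 11011 XOR 11101 = 00110
  pos 4: 11001 XOR 11101 = 00100
  pos 6: 10000 XOR 11101 = 01101
  pos 7: 11010 XOR 11101 = 00111
Remainder (last 4 bits) = 1110. This is the CRC / FCS.

1110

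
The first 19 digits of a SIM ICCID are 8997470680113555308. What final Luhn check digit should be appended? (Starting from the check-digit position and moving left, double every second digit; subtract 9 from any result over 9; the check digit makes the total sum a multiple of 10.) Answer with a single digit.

Partial digits right→left: 8 0 3 5 5 5 3 1 1 0 8 6 0 7 4 7 9 9 8
Double every second digit counting from the check-digit position (so the 1st, 3rd, 5th, ... of the partial from the right).
  doubled (with −9 where >9): 7 6 1 6 2 7 0 8 9 7 → sum 53
  kept as-is: 0 5 5 1 0 6 7 7 9 → sum 40
Total = 53 + 40 = 93.
Check digit = (10 − (93 mod 10)) mod 10 = 7.

7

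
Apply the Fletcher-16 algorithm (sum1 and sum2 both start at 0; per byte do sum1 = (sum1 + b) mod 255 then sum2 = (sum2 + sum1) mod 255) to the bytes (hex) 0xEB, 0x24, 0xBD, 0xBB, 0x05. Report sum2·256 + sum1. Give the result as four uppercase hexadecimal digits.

Running sums (mod 255):
  after byte 0 (0xEB): sum1=235, sum2=235
  after byte 1 (0x24): sum1=16, sum2=251
  after byte 2 (0xBD): sum1=205, sum2=201
  after byte 3 (0xBB): sum1=137, sum2=83
  after byte 4 (0x05): sum1=142, sum2=225
Checksum = sum2·256 + sum1 = 225·256 + 142 = 57742 = 0xE18E.

E18E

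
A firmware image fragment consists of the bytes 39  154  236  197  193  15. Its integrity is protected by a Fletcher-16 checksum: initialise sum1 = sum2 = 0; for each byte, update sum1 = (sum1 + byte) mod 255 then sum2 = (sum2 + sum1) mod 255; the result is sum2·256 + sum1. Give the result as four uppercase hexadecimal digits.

8745

Running sums (mod 255):
  after byte 0 (39): sum1=39, sum2=39
  after byte 1 (154): sum1=193, sum2=232
  after byte 2 (236): sum1=174, sum2=151
  after byte 3 (197): sum1=116, sum2=12
  after byte 4 (193): sum1=54, sum2=66
  after byte 5 (15): sum1=69, sum2=135
Checksum = sum2·256 + sum1 = 135·256 + 69 = 34629 = 0x8745.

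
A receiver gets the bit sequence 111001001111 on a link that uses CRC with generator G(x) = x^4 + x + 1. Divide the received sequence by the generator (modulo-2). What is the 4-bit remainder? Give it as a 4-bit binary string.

0000

Modulo-2 division of 111001001111 by 10011:
  pos 0: 11100 XOR 10011 = 01111
  pos 1: 11111 XOR 10011 = 01100
  pos 2: 11000 XOR 10011 = 01011
  pos 3: 10110 XOR 10011 = 00101
  pos 5: 10111 XOR 10011 = 00100
  pos 7: 10011 XOR 10011 = 00000
Remainder = 0000 (zero — the frame passes the CRC check).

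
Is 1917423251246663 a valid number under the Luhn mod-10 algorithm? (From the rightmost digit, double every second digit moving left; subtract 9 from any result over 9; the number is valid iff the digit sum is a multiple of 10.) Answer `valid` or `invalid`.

invalid

From the right, keep odd positions and double even positions (subtract 9 from any doubled value over 9):
  doubled (positions 2,4,...): 3 3 4 1 6 8 2 2 → sum 29
  kept (positions 1,3,...): 3 6 4 1 2 2 7 9 → sum 34
Total = 63.
63 mod 10 = 3, so the number is invalid.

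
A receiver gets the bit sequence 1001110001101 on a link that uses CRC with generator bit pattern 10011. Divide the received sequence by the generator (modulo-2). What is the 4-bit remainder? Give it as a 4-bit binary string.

0110

Modulo-2 division of 1001110001101 by 10011:
  pos 0: 10011 XOR 10011 = 00000
  pos 5: 10001 XOR 10011 = 00010
  pos 8: 10101 XOR 10011 = 00110
Remainder = 0110 (nonzero — an error is detected).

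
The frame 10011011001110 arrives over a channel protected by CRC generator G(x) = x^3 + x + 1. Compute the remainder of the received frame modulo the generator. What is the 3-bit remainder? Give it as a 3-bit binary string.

Modulo-2 division of 10011011001110 by 1011:
  pos 0: 1001 XOR 1011 = 0010
  pos 2: 1010 XOR 1011 = 0001
  pos 5: 1110 XOR 1011 = 0101
  pos 6: 1010 XOR 1011 = 0001
  pos 9: 1111 XOR 1011 = 0100
  pos 10: 1000 XOR 1011 = 0011
Remainder = 011 (nonzero — an error is detected).

011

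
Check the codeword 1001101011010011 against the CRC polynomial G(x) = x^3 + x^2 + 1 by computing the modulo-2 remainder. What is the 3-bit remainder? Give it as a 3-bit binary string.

001

Modulo-2 division of 1001101011010011 by 1101:
  pos 0: 1001 XOR 1101 = 0100
  pos 1: 1001 XOR 1101 = 0100
  pos 2: 1000 XOR 1101 = 0101
  pos 3: 1011 XOR 1101 = 0110
  pos 4: 1100 XOR 1101 = 0001
  pos 7: 1110 XOR 1101 = 0011
  pos 9: 1110 XOR 1101 = 0011
  pos 11: 1101 XOR 1101 = 0000
Remainder = 001 (nonzero — an error is detected).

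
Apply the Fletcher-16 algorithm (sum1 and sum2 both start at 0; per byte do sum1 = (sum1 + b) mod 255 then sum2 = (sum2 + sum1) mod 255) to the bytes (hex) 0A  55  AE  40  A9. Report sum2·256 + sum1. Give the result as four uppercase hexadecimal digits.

BDF7

Running sums (mod 255):
  after byte 0 (0A): sum1=10, sum2=10
  after byte 1 (55): sum1=95, sum2=105
  after byte 2 (AE): sum1=14, sum2=119
  after byte 3 (40): sum1=78, sum2=197
  after byte 4 (A9): sum1=247, sum2=189
Checksum = sum2·256 + sum1 = 189·256 + 247 = 48631 = 0xBDF7.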